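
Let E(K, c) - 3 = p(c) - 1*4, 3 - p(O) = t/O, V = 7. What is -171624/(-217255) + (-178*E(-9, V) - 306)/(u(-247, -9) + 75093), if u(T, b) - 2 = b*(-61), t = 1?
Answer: 22477048178/28759565135 ≈ 0.78155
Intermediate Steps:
p(O) = 3 - 1/O
u(T, b) = 2 - 61*b (u(T, b) = 2 + b*(-61) = 2 - 61*b)
E(K, c) = 2 - 1/c (E(K, c) = 3 + ((3 - 1/c) - 1*4) = 3 + ((3 - 1/c) - 4) = 3 + (-1 - 1/c) = 2 - 1/c)
-171624/(-217255) + (-178*E(-9, V) - 306)/(u(-247, -9) + 75093) = -171624/(-217255) + (-178*(2 - 1/7) - 306)/((2 - 61*(-9)) + 75093) = -171624*(-1/217255) + (-178*(2 - 1*⅐) - 306)/((2 + 549) + 75093) = 171624/217255 + (-178*(2 - ⅐) - 306)/(551 + 75093) = 171624/217255 + (-178*13/7 - 306)/75644 = 171624/217255 + (-2314/7 - 306)*(1/75644) = 171624/217255 - 4456/7*1/75644 = 171624/217255 - 1114/132377 = 22477048178/28759565135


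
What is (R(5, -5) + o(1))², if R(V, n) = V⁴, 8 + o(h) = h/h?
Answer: 381924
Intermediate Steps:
o(h) = -7 (o(h) = -8 + h/h = -8 + 1 = -7)
(R(5, -5) + o(1))² = (5⁴ - 7)² = (625 - 7)² = 618² = 381924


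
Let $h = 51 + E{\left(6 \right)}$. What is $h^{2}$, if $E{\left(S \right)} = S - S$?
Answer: $2601$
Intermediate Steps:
$E{\left(S \right)} = 0$
$h = 51$ ($h = 51 + 0 = 51$)
$h^{2} = 51^{2} = 2601$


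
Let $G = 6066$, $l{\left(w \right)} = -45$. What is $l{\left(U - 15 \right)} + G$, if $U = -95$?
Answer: $6021$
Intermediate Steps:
$l{\left(U - 15 \right)} + G = -45 + 6066 = 6021$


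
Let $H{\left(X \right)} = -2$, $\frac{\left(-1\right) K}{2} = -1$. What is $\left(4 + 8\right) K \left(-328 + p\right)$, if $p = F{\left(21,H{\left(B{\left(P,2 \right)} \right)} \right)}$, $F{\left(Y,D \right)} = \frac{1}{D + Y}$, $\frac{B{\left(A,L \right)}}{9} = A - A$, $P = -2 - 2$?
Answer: $- \frac{149544}{19} \approx -7870.7$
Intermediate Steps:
$K = 2$ ($K = \left(-2\right) \left(-1\right) = 2$)
$P = -4$ ($P = -2 - 2 = -4$)
$B{\left(A,L \right)} = 0$ ($B{\left(A,L \right)} = 9 \left(A - A\right) = 9 \cdot 0 = 0$)
$p = \frac{1}{19}$ ($p = \frac{1}{-2 + 21} = \frac{1}{19} \approx 0.052632$)
$\left(4 + 8\right) K \left(-328 + p\right) = \left(4 + 8\right) 2 \left(-328 + \frac{1}{19}\right) = 12 \cdot 2 \left(- \frac{6231}{19}\right) = 24 \left(- \frac{6231}{19}\right) = - \frac{149544}{19}$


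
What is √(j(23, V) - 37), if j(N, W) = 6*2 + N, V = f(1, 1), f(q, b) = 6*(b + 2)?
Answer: I*√2 ≈ 1.4142*I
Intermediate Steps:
f(q, b) = 12 + 6*b (f(q, b) = 6*(2 + b) = 12 + 6*b)
V = 18 (V = 12 + 6*1 = 12 + 6 = 18)
j(N, W) = 12 + N
√(j(23, V) - 37) = √((12 + 23) - 37) = √(35 - 37) = √(-2) = I*√2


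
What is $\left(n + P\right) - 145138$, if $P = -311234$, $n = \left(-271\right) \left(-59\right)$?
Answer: $-440383$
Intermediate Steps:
$n = 15989$
$\left(n + P\right) - 145138 = \left(15989 - 311234\right) - 145138 = -295245 - 145138 = -440383$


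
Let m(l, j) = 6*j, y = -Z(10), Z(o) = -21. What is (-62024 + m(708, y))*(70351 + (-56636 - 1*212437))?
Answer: 12300494356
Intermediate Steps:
y = 21 (y = -1*(-21) = 21)
(-62024 + m(708, y))*(70351 + (-56636 - 1*212437)) = (-62024 + 6*21)*(70351 + (-56636 - 1*212437)) = (-62024 + 126)*(70351 + (-56636 - 212437)) = -61898*(70351 - 269073) = -61898*(-198722) = 12300494356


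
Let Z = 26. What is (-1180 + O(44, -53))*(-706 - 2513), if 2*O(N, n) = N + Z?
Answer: 3685755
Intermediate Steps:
O(N, n) = 13 + N/2 (O(N, n) = (N + 26)/2 = (26 + N)/2 = 13 + N/2)
(-1180 + O(44, -53))*(-706 - 2513) = (-1180 + (13 + (½)*44))*(-706 - 2513) = (-1180 + (13 + 22))*(-3219) = (-1180 + 35)*(-3219) = -1145*(-3219) = 3685755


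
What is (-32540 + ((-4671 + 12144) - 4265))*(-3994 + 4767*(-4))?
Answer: 676454584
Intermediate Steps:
(-32540 + ((-4671 + 12144) - 4265))*(-3994 + 4767*(-4)) = (-32540 + (7473 - 4265))*(-3994 - 19068) = (-32540 + 3208)*(-23062) = -29332*(-23062) = 676454584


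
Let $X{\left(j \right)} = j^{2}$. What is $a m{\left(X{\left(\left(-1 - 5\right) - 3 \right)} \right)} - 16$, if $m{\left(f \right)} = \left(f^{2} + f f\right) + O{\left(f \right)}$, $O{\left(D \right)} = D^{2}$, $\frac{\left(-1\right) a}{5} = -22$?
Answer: $2165114$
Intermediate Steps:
$a = 110$ ($a = \left(-5\right) \left(-22\right) = 110$)
$m{\left(f \right)} = 3 f^{2}$ ($m{\left(f \right)} = \left(f^{2} + f f\right) + f^{2} = \left(f^{2} + f^{2}\right) + f^{2} = 2 f^{2} + f^{2} = 3 f^{2}$)
$a m{\left(X{\left(\left(-1 - 5\right) - 3 \right)} \right)} - 16 = 110 \cdot 3 \left(\left(\left(-1 - 5\right) - 3\right)^{2}\right)^{2} - 16 = 110 \cdot 3 \left(\left(-6 - 3\right)^{2}\right)^{2} - 16 = 110 \cdot 3 \left(\left(-9\right)^{2}\right)^{2} - 16 = 110 \cdot 3 \cdot 81^{2} - 16 = 110 \cdot 3 \cdot 6561 - 16 = 110 \cdot 19683 - 16 = 2165130 - 16 = 2165114$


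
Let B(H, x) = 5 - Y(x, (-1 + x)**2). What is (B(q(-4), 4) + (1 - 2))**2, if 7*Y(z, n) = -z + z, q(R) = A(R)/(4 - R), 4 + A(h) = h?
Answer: 16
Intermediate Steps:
A(h) = -4 + h
q(R) = (-4 + R)/(4 - R)
Y(z, n) = 0 (Y(z, n) = (-z + z)/7 = (1/7)*0 = 0)
B(H, x) = 5 (B(H, x) = 5 - 1*0 = 5 + 0 = 5)
(B(q(-4), 4) + (1 - 2))**2 = (5 + (1 - 2))**2 = (5 - 1)**2 = 4**2 = 16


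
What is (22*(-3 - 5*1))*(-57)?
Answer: 10032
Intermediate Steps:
(22*(-3 - 5*1))*(-57) = (22*(-3 - 5))*(-57) = (22*(-8))*(-57) = -176*(-57) = 10032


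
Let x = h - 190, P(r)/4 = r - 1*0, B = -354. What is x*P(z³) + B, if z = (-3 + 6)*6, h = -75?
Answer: -6182274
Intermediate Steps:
z = 18 (z = 3*6 = 18)
P(r) = 4*r (P(r) = 4*(r - 1*0) = 4*(r + 0) = 4*r)
x = -265 (x = -75 - 190 = -265)
x*P(z³) + B = -1060*18³ - 354 = -1060*5832 - 354 = -265*23328 - 354 = -6181920 - 354 = -6182274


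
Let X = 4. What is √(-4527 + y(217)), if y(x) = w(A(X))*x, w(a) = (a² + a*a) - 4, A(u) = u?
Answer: √1549 ≈ 39.357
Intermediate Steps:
w(a) = -4 + 2*a² (w(a) = (a² + a²) - 4 = 2*a² - 4 = -4 + 2*a²)
y(x) = 28*x (y(x) = (-4 + 2*4²)*x = (-4 + 2*16)*x = (-4 + 32)*x = 28*x)
√(-4527 + y(217)) = √(-4527 + 28*217) = √(-4527 + 6076) = √1549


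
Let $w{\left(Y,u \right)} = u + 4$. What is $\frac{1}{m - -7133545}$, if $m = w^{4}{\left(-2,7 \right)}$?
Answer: $\frac{1}{7148186} \approx 1.399 \cdot 10^{-7}$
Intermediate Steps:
$w{\left(Y,u \right)} = 4 + u$
$m = 14641$ ($m = \left(4 + 7\right)^{4} = 11^{4} = 14641$)
$\frac{1}{m - -7133545} = \frac{1}{14641 - -7133545} = \frac{1}{14641 + 7133545} = \frac{1}{7148186}$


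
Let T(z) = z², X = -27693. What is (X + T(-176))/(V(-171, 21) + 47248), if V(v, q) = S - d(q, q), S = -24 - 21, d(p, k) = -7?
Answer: 3283/47210 ≈ 0.069540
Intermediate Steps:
S = -45
V(v, q) = -38 (V(v, q) = -45 - 1*(-7) = -45 + 7 = -38)
(X + T(-176))/(V(-171, 21) + 47248) = (-27693 + (-176)²)/(-38 + 47248) = (-27693 + 30976)/47210 = 3283*(1/47210) = 3283/47210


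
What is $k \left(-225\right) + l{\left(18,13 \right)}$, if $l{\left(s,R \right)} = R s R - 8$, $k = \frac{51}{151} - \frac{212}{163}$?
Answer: $\frac{80008117}{24613} \approx 3250.6$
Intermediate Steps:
$k = - \frac{23699}{24613}$ ($k = 51 \cdot \frac{1}{151} - \frac{212}{163} = \frac{51}{151} - \frac{212}{163} = - \frac{23699}{24613} \approx -0.96286$)
$l{\left(s,R \right)} = -8 + s R^{2}$ ($l{\left(s,R \right)} = s R^{2} - 8 = -8 + s R^{2}$)
$k \left(-225\right) + l{\left(18,13 \right)} = \left(- \frac{23699}{24613}\right) \left(-225\right) - \left(8 - 18 \cdot 13^{2}\right) = \frac{5332275}{24613} + \left(-8 + 18 \cdot 169\right) = \frac{5332275}{24613} + \left(-8 + 3042\right) = \frac{5332275}{24613} + 3034 = \frac{80008117}{24613}$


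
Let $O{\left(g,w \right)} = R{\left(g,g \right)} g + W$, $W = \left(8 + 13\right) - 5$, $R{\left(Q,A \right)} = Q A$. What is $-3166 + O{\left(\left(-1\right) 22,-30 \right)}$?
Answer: $-13798$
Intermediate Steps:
$R{\left(Q,A \right)} = A Q$
$W = 16$ ($W = 21 - 5 = 16$)
$O{\left(g,w \right)} = 16 + g^{3}$ ($O{\left(g,w \right)} = g g g + 16 = g^{2} g + 16 = g^{3} + 16 = 16 + g^{3}$)
$-3166 + O{\left(\left(-1\right) 22,-30 \right)} = -3166 + \left(16 + \left(\left(-1\right) 22\right)^{3}\right) = -3166 + \left(16 + \left(-22\right)^{3}\right) = -3166 + \left(16 - 10648\right) = -3166 - 10632 = -13798$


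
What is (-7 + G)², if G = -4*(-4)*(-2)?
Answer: 1521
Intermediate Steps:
G = -32 (G = 16*(-2) = -32)
(-7 + G)² = (-7 - 32)² = (-39)² = 1521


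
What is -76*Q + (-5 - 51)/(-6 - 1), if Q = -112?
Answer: 8520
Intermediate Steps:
-76*Q + (-5 - 51)/(-6 - 1) = -76*(-112) + (-5 - 51)/(-6 - 1) = 8512 - 56/(-7) = 8512 - 56*(-1/7) = 8512 + 8 = 8520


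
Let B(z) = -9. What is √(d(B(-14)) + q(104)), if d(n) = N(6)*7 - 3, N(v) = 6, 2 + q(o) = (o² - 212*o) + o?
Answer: I*√11091 ≈ 105.31*I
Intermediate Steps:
q(o) = -2 + o² - 211*o (q(o) = -2 + ((o² - 212*o) + o) = -2 + (o² - 211*o) = -2 + o² - 211*o)
d(n) = 39 (d(n) = 6*7 - 3 = 42 - 3 = 39)
√(d(B(-14)) + q(104)) = √(39 + (-2 + 104² - 211*104)) = √(39 + (-2 + 10816 - 21944)) = √(39 - 11130) = √(-11091) = I*√11091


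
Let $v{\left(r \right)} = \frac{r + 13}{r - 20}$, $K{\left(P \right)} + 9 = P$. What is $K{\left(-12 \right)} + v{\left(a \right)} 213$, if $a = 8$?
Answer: $- \frac{1575}{4} \approx -393.75$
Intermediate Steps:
$K{\left(P \right)} = -9 + P$
$v{\left(r \right)} = \frac{13 + r}{-20 + r}$
$K{\left(-12 \right)} + v{\left(a \right)} 213 = \left(-9 - 12\right) + \frac{13 + 8}{-20 + 8} \cdot 213 = -21 + \frac{1}{-12} \cdot 21 \cdot 213 = -21 + \left(- \frac{1}{12}\right) 21 \cdot 213 = -21 - \frac{1491}{4} = - \frac{1575}{4}$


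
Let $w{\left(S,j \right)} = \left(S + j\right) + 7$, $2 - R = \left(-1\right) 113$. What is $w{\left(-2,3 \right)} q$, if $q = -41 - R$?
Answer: $-1248$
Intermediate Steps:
$R = 115$ ($R = 2 - \left(-1\right) 113 = 2 - -113 = 2 + 113 = 115$)
$w{\left(S,j \right)} = 7 + S + j$
$q = -156$ ($q = -41 - 115 = -156$)
$w{\left(-2,3 \right)} q = \left(7 - 2 + 3\right) \left(-156\right) = 8 \left(-156\right) = -1248$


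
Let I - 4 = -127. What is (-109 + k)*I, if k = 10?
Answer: 12177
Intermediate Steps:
I = -123 (I = 4 - 127 = -123)
(-109 + k)*I = (-109 + 10)*(-123) = -99*(-123) = 12177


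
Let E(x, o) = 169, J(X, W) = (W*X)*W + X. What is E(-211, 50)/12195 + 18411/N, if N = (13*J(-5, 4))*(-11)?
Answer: 2665604/1743885 ≈ 1.5285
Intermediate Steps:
J(X, W) = X + X*W² (J(X, W) = X*W² + X = X + X*W²)
N = 12155 (N = (13*(-5*(1 + 4²)))*(-11) = (13*(-5*(1 + 16)))*(-11) = (13*(-5*17))*(-11) = (13*(-85))*(-11) = -1105*(-11) = 12155)
E(-211, 50)/12195 + 18411/N = 169/12195 + 18411/12155 = 169*(1/12195) + 18411*(1/12155) = 169/12195 + 1083/715 = 2665604/1743885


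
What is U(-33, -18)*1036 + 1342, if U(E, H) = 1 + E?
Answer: -31810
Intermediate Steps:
U(-33, -18)*1036 + 1342 = (1 - 33)*1036 + 1342 = -32*1036 + 1342 = -33152 + 1342 = -31810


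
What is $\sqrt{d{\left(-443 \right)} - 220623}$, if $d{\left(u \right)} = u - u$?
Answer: $i \sqrt{220623} \approx 469.71 i$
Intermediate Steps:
$d{\left(u \right)} = 0$
$\sqrt{d{\left(-443 \right)} - 220623} = \sqrt{0 - 220623} = \sqrt{-220623} = i \sqrt{220623}$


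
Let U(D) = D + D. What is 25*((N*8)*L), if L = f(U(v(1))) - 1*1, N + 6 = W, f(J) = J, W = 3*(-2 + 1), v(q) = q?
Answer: -1800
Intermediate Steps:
U(D) = 2*D
W = -3 (W = 3*(-1) = -3)
N = -9 (N = -6 - 3 = -9)
L = 1 (L = 2*1 - 1*1 = 2 - 1 = 1)
25*((N*8)*L) = 25*(-9*8*1) = 25*(-72*1) = 25*(-72) = -1800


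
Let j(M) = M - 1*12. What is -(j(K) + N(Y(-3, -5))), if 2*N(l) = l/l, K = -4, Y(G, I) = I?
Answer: 31/2 ≈ 15.500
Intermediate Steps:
N(l) = 1/2 (N(l) = (l/l)/2 = (1/2)*1 = 1/2)
j(M) = -12 + M (j(M) = M - 12 = -12 + M)
-(j(K) + N(Y(-3, -5))) = -((-12 - 4) + 1/2) = -(-16 + 1/2) = -1*(-31/2) = 31/2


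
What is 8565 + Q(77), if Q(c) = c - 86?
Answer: 8556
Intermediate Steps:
Q(c) = -86 + c
8565 + Q(77) = 8565 + (-86 + 77) = 8565 - 9 = 8556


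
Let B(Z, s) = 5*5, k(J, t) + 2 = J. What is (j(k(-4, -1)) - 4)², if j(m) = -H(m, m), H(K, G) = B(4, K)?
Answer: 841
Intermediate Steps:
k(J, t) = -2 + J
B(Z, s) = 25
H(K, G) = 25
j(m) = -25 (j(m) = -1*25 = -25)
(j(k(-4, -1)) - 4)² = (-25 - 4)² = (-29)² = 841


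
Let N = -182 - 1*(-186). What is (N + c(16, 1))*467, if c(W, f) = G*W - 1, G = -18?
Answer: -133095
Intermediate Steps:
N = 4 (N = -182 + 186 = 4)
c(W, f) = -1 - 18*W (c(W, f) = -18*W - 1 = -1 - 18*W)
(N + c(16, 1))*467 = (4 + (-1 - 18*16))*467 = (4 + (-1 - 288))*467 = (4 - 289)*467 = -285*467 = -133095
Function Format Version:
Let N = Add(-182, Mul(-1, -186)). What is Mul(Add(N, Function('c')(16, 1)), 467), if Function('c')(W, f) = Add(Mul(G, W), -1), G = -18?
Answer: -133095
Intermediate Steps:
N = 4 (N = Add(-182, 186) = 4)
Function('c')(W, f) = Add(-1, Mul(-18, W)) (Function('c')(W, f) = Add(Mul(-18, W), -1) = Add(-1, Mul(-18, W)))
Mul(Add(N, Function('c')(16, 1)), 467) = Mul(Add(4, Add(-1, Mul(-18, 16))), 467) = Mul(Add(4, Add(-1, -288)), 467) = Mul(Add(4, -289), 467) = Mul(-285, 467) = -133095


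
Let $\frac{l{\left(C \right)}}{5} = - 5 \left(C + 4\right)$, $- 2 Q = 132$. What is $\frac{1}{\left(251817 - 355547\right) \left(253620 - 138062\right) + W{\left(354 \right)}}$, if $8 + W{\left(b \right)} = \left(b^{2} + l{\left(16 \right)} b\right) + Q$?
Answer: $- \frac{1}{11986883098} \approx -8.3424 \cdot 10^{-11}$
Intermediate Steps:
$Q = -66$ ($Q = \left(- \frac{1}{2}\right) 132 = -66$)
$l{\left(C \right)} = -100 - 25 C$ ($l{\left(C \right)} = 5 \left(- 5 \left(C + 4\right)\right) = 5 \left(- 5 \left(4 + C\right)\right) = 5 \left(-20 - 5 C\right) = -100 - 25 C$)
$W{\left(b \right)} = -74 + b^{2} - 500 b$ ($W{\left(b \right)} = -8 - \left(66 - b^{2} - \left(-100 - 400\right) b\right) = -8 - \left(66 - b^{2} + 500 b\right) = -74 + b^{2} - 500 b$)
$\frac{1}{\left(251817 - 355547\right) \left(253620 - 138062\right) + W{\left(354 \right)}} = \frac{1}{\left(251817 - 355547\right) \left(253620 - 138062\right) - \left(177074 - 125316\right)} = \frac{1}{\left(-103730\right) 115558 - 51758} = \frac{1}{-11986831340 - 51758} = \frac{1}{-11986883098} = - \frac{1}{11986883098}$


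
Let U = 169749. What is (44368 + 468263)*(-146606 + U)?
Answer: 11863819233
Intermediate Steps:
(44368 + 468263)*(-146606 + U) = (44368 + 468263)*(-146606 + 169749) = 512631*23143 = 11863819233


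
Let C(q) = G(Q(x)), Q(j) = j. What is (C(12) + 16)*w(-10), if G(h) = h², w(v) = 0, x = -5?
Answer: 0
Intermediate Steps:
C(q) = 25 (C(q) = (-5)² = 25)
(C(12) + 16)*w(-10) = (25 + 16)*0 = 41*0 = 0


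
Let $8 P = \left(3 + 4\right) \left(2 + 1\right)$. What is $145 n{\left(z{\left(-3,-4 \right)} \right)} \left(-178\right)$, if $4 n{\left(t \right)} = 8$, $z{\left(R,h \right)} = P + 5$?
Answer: $-51620$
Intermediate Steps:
$P = \frac{21}{8}$ ($P = \frac{\left(3 + 4\right) \left(2 + 1\right)}{8} = \frac{7 \cdot 3}{8} = \frac{1}{8} \cdot 21 = \frac{21}{8} \approx 2.625$)
$z{\left(R,h \right)} = \frac{61}{8}$ ($z{\left(R,h \right)} = \frac{21}{8} + 5 = \frac{61}{8}$)
$n{\left(t \right)} = 2$ ($n{\left(t \right)} = \frac{1}{4} \cdot 8 = 2$)
$145 n{\left(z{\left(-3,-4 \right)} \right)} \left(-178\right) = 145 \cdot 2 \left(-178\right) = 290 \left(-178\right) = -51620$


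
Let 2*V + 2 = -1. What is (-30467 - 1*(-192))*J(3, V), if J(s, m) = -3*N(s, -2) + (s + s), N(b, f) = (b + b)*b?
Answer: 1453200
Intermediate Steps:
N(b, f) = 2*b**2 (N(b, f) = (2*b)*b = 2*b**2)
V = -3/2 (V = -1 + (1/2)*(-1) = -1 - 1/2 = -3/2 ≈ -1.5000)
J(s, m) = -6*s**2 + 2*s (J(s, m) = -6*s**2 + (s + s) = -6*s**2 + 2*s)
(-30467 - 1*(-192))*J(3, V) = (-30467 - 1*(-192))*(2*3*(1 - 3*3)) = (-30467 + 192)*(2*3*(1 - 9)) = -60550*3*(-8) = -30275*(-48) = 1453200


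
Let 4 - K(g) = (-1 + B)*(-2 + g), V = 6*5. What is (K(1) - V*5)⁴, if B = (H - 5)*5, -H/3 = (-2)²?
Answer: 2897022976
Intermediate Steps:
H = -12 (H = -3*(-2)² = -3*4 = -12)
B = -85 (B = (-12 - 5)*5 = -17*5 = -85)
V = 30
K(g) = -168 + 86*g (K(g) = 4 - (-1 - 85)*(-2 + g) = 4 - (-86)*(-2 + g) = 4 - (172 - 86*g) = 4 + (-172 + 86*g) = -168 + 86*g)
(K(1) - V*5)⁴ = ((-168 + 86*1) - 30*5)⁴ = ((-168 + 86) - 1*150)⁴ = (-82 - 150)⁴ = (-232)⁴ = 2897022976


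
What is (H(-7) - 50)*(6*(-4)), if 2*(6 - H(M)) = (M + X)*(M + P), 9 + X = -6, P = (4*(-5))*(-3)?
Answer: -12936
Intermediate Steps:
P = 60 (P = -20*(-3) = 60)
X = -15 (X = -9 - 6 = -15)
H(M) = 6 - (-15 + M)*(60 + M)/2 (H(M) = 6 - (M - 15)*(M + 60)/2 = 6 - (-15 + M)*(60 + M)/2)
(H(-7) - 50)*(6*(-4)) = ((456 - 45/2*(-7) - ½*(-7)²) - 50)*(6*(-4)) = ((456 + 315/2 - ½*49) - 50)*(-24) = ((456 + 315/2 - 49/2) - 50)*(-24) = (589 - 50)*(-24) = 539*(-24) = -12936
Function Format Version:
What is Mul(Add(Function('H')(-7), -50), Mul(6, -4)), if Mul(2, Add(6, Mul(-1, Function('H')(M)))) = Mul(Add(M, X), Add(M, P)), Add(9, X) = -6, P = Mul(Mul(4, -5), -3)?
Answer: -12936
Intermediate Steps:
P = 60 (P = Mul(-20, -3) = 60)
X = -15 (X = Add(-9, -6) = -15)
Function('H')(M) = Add(6, Mul(Rational(-1, 2), Add(-15, M), Add(60, M))) (Function('H')(M) = Add(6, Mul(Rational(-1, 2), Mul(Add(M, -15), Add(M, 60)))) = Add(6, Mul(Rational(-1, 2), Mul(Add(-15, M), Add(60, M)))) = Add(6, Mul(Rational(-1, 2), Add(-15, M), Add(60, M))))
Mul(Add(Function('H')(-7), -50), Mul(6, -4)) = Mul(Add(Add(456, Mul(Rational(-45, 2), -7), Mul(Rational(-1, 2), Pow(-7, 2))), -50), Mul(6, -4)) = Mul(Add(Add(456, Rational(315, 2), Mul(Rational(-1, 2), 49)), -50), -24) = Mul(Add(Add(456, Rational(315, 2), Rational(-49, 2)), -50), -24) = Mul(Add(589, -50), -24) = Mul(539, -24) = -12936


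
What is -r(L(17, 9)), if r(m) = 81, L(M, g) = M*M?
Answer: -81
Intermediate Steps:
L(M, g) = M²
-r(L(17, 9)) = -1*81 = -81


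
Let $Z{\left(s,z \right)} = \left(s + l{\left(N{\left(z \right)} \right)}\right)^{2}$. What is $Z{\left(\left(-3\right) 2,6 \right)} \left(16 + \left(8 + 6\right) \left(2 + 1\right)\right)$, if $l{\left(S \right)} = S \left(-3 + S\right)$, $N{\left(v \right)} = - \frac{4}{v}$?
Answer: $\frac{59392}{81} \approx 733.23$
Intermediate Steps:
$Z{\left(s,z \right)} = \left(s - \frac{4 \left(-3 - \frac{4}{z}\right)}{z}\right)^{2}$ ($Z{\left(s,z \right)} = \left(s + - \frac{4}{z} \left(-3 - \frac{4}{z}\right)\right)^{2} = \left(s - \frac{4 \left(-3 - \frac{4}{z}\right)}{z}\right)^{2}$)
$Z{\left(\left(-3\right) 2,6 \right)} \left(16 + \left(8 + 6\right) \left(2 + 1\right)\right) = \frac{\left(16 + 12 \cdot 6 + \left(-3\right) 2 \cdot 6^{2}\right)^{2}}{1296} \left(16 + \left(8 + 6\right) \left(2 + 1\right)\right) = \frac{\left(16 + 72 - 216\right)^{2}}{1296} \left(16 + 14 \cdot 3\right) = \frac{\left(16 + 72 - 216\right)^{2}}{1296} \left(16 + 42\right) = \frac{\left(-128\right)^{2}}{1296} \cdot 58 = \frac{1}{1296} \cdot 16384 \cdot 58 = \frac{1024}{81} \cdot 58 = \frac{59392}{81}$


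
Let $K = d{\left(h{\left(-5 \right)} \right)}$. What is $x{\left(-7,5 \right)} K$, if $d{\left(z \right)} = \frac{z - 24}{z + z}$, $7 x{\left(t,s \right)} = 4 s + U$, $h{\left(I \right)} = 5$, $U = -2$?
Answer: $- \frac{171}{35} \approx -4.8857$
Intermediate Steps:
$x{\left(t,s \right)} = - \frac{2}{7} + \frac{4 s}{7}$ ($x{\left(t,s \right)} = \frac{4 s - 2}{7} = \frac{-2 + 4 s}{7} = - \frac{2}{7} + \frac{4 s}{7}$)
$d{\left(z \right)} = \frac{-24 + z}{2 z}$
$K = - \frac{19}{10}$ ($K = \frac{-24 + 5}{2 \cdot 5} = \frac{1}{2} \cdot \frac{1}{5} \left(-19\right) = - \frac{19}{10} \approx -1.9$)
$x{\left(-7,5 \right)} K = \left(- \frac{2}{7} + \frac{4}{7} \cdot 5\right) \left(- \frac{19}{10}\right) = \left(- \frac{2}{7} + \frac{20}{7}\right) \left(- \frac{19}{10}\right) = \frac{18}{7} \left(- \frac{19}{10}\right) = - \frac{171}{35}$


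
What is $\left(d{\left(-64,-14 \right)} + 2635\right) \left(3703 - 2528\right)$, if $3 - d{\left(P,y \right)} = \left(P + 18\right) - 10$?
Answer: $3165450$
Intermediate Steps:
$d{\left(P,y \right)} = -5 - P$ ($d{\left(P,y \right)} = 3 - \left(\left(P + 18\right) - 10\right) = 3 - \left(\left(18 + P\right) - 10\right) = 3 - \left(8 + P\right) = -5 - P$)
$\left(d{\left(-64,-14 \right)} + 2635\right) \left(3703 - 2528\right) = \left(\left(-5 - -64\right) + 2635\right) \left(3703 - 2528\right) = \left(\left(-5 + 64\right) + 2635\right) 1175 = \left(59 + 2635\right) 1175 = 2694 \cdot 1175 = 3165450$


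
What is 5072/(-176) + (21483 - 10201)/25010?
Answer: -3902034/137555 ≈ -28.367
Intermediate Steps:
5072/(-176) + (21483 - 10201)/25010 = 5072*(-1/176) + 11282*(1/25010) = -317/11 + 5641/12505 = -3902034/137555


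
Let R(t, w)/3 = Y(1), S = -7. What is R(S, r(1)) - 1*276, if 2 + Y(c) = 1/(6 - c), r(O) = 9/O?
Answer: -1407/5 ≈ -281.40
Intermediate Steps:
Y(c) = -2 + 1/(6 - c)
R(t, w) = -27/5 (R(t, w) = 3*((11 - 2*1)/(-6 + 1)) = 3*((11 - 2)/(-5)) = 3*(-⅕*9) = 3*(-9/5) = -27/5)
R(S, r(1)) - 1*276 = -27/5 - 1*276 = -27/5 - 276 = -1407/5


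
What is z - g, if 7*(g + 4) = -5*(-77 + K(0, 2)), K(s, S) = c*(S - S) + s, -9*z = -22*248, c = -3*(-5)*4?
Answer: 4997/9 ≈ 555.22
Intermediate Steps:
c = 60 (c = 15*4 = 60)
z = 5456/9 (z = -(-22)*248/9 = -⅑*(-5456) = 5456/9 ≈ 606.22)
K(s, S) = s (K(s, S) = 60*(S - S) + s = 60*0 + s = 0 + s = s)
g = 51 (g = -4 + (-5*(-77 + 0))/7 = -4 + (-5*(-77))/7 = -4 + (⅐)*385 = -4 + 55 = 51)
z - g = 5456/9 - 1*51 = 5456/9 - 51 = 4997/9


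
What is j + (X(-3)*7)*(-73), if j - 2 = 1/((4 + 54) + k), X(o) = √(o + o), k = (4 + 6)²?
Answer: 317/158 - 511*I*√6 ≈ 2.0063 - 1251.7*I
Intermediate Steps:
k = 100 (k = 10² = 100)
X(o) = √2*√o (X(o) = √(2*o) = √2*√o)
j = 317/158 (j = 2 + 1/((4 + 54) + 100) = 2 + 1/(58 + 100) = 2 + 1/158 = 317/158 ≈ 2.0063)
j + (X(-3)*7)*(-73) = 317/158 + ((√2*√(-3))*7)*(-73) = 317/158 + ((√2*(I*√3))*7)*(-73) = 317/158 + ((I*√6)*7)*(-73) = 317/158 + (7*I*√6)*(-73) = 317/158 - 511*I*√6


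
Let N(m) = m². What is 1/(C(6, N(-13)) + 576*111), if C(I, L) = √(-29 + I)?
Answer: 63936/4087812119 - I*√23/4087812119 ≈ 1.5641e-5 - 1.1732e-9*I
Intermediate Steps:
1/(C(6, N(-13)) + 576*111) = 1/(√(-29 + 6) + 576*111) = 1/(√(-23) + 63936) = 1/(I*√23 + 63936) = 1/(63936 + I*√23)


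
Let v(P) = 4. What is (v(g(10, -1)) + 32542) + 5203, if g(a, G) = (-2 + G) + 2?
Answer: 37749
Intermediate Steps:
g(a, G) = G
(v(g(10, -1)) + 32542) + 5203 = (4 + 32542) + 5203 = 32546 + 5203 = 37749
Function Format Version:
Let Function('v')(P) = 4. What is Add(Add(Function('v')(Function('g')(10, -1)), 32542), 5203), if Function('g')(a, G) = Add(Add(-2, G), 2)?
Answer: 37749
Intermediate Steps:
Function('g')(a, G) = G
Add(Add(Function('v')(Function('g')(10, -1)), 32542), 5203) = Add(Add(4, 32542), 5203) = Add(32546, 5203) = 37749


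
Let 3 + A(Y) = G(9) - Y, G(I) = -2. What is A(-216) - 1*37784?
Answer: -37573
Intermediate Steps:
A(Y) = -5 - Y (A(Y) = -3 + (-2 - Y) = -5 - Y)
A(-216) - 1*37784 = (-5 - 1*(-216)) - 1*37784 = (-5 + 216) - 37784 = 211 - 37784 = -37573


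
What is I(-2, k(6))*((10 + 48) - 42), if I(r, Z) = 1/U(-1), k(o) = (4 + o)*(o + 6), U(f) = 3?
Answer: 16/3 ≈ 5.3333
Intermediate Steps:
k(o) = (4 + o)*(6 + o)
I(r, Z) = 1/3
I(-2, k(6))*((10 + 48) - 42) = ((10 + 48) - 42)/3 = (58 - 42)/3 = (1/3)*16 = 16/3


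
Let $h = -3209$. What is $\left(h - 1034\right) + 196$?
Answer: $-4047$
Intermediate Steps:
$\left(h - 1034\right) + 196 = \left(-3209 - 1034\right) + 196 = -4243 + 196 = -4047$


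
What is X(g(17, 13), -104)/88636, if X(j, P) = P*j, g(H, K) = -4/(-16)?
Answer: -13/44318 ≈ -0.00029333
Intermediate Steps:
g(H, K) = 1/4 (g(H, K) = -4*(-1/16) = 1/4)
X(g(17, 13), -104)/88636 = -104*1/4/88636 = -26*1/88636 = -13/44318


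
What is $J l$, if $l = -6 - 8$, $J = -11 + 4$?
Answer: $98$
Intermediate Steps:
$J = -7$
$l = -14$ ($l = -6 - 8 = -14$)
$J l = \left(-7\right) \left(-14\right) = 98$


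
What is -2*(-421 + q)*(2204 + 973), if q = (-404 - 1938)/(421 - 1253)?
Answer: 552686805/208 ≈ 2.6571e+6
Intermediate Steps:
q = 1171/416 (q = -2342/(-832) = -2342*(-1/832) = 1171/416 ≈ 2.8149)
-2*(-421 + q)*(2204 + 973) = -2*(-421 + 1171/416)*(2204 + 973) = -(-173965)*3177/208 = -2*(-552686805/416) = 552686805/208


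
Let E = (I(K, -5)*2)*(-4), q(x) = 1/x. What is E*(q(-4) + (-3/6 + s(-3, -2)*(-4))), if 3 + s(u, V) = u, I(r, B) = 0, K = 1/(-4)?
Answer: 0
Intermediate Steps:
K = -1/4 ≈ -0.25000
s(u, V) = -3 + u
E = 0 (E = (0*2)*(-4) = 0*(-4) = 0)
E*(q(-4) + (-3/6 + s(-3, -2)*(-4))) = 0*(1/(-4) + (-3/6 + (-3 - 3)*(-4))) = 0*(-1/4 + (-3*1/6 - 6*(-4))) = 0*(-1/4 + (-1/2 + 24)) = 0*(-1/4 + 47/2) = 0*(93/4) = 0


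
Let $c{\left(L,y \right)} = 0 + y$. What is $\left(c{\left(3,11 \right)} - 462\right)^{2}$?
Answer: $203401$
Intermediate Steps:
$c{\left(L,y \right)} = y$
$\left(c{\left(3,11 \right)} - 462\right)^{2} = \left(11 - 462\right)^{2} = \left(-451\right)^{2} = 203401$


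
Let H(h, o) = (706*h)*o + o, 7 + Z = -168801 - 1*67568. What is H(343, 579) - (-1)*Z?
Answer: 139973685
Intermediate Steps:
Z = -236376 (Z = -7 + (-168801 - 1*67568) = -7 + (-168801 - 67568) = -7 - 236369 = -236376)
H(h, o) = o + 706*h*o (H(h, o) = 706*h*o + o = o + 706*h*o)
H(343, 579) - (-1)*Z = 579*(1 + 706*343) - (-1)*(-236376) = 579*(1 + 242158) - 1*236376 = 579*242159 - 236376 = 140210061 - 236376 = 139973685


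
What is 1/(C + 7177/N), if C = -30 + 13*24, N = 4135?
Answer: 4135/1173247 ≈ 0.0035244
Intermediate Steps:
C = 282 (C = -30 + 312 = 282)
1/(C + 7177/N) = 1/(282 + 7177/4135) = 1/(1173247/4135) = 4135/1173247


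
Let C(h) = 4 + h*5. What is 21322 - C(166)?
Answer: 20488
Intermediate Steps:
C(h) = 4 + 5*h
21322 - C(166) = 21322 - (4 + 5*166) = 21322 - (4 + 830) = 21322 - 1*834 = 21322 - 834 = 20488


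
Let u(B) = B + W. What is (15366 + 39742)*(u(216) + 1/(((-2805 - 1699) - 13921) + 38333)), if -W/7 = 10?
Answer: 40043801113/4977 ≈ 8.0458e+6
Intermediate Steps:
W = -70 (W = -7*10 = -70)
u(B) = -70 + B (u(B) = B - 70 = -70 + B)
(15366 + 39742)*(u(216) + 1/(((-2805 - 1699) - 13921) + 38333)) = (15366 + 39742)*((-70 + 216) + 1/(((-2805 - 1699) - 13921) + 38333)) = 55108*(146 + 1/((-4504 - 13921) + 38333)) = 55108*(146 + 1/(-18425 + 38333)) = 55108*(146 + 1/19908) = 55108*(2906569/19908) = 40043801113/4977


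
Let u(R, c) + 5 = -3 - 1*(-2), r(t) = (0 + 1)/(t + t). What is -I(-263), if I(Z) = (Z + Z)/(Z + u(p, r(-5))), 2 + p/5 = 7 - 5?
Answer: -526/269 ≈ -1.9554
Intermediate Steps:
r(t) = 1/(2*t)
p = 0 (p = -10 + 5*(7 - 5) = -10 + 5*2 = -10 + 10 = 0)
u(R, c) = -6 (u(R, c) = -5 + (-3 - 1*(-2)) = -5 + (-3 + 2) = -5 - 1 = -6)
I(Z) = 2*Z/(-6 + Z) (I(Z) = (Z + Z)/(Z - 6) = (2*Z)/(-6 + Z) = 2*Z/(-6 + Z))
-I(-263) = -2*(-263)/(-6 - 263) = -2*(-263)/(-269) = -2*(-263)*(-1)/269 = -1*526/269 = -526/269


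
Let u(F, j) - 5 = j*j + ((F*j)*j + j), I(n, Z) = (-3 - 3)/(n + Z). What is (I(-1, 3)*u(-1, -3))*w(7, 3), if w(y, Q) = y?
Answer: -42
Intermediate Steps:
I(n, Z) = -6/(Z + n)
u(F, j) = 5 + j + j² + F*j² (u(F, j) = 5 + (j*j + ((F*j)*j + j)) = 5 + (j² + (F*j² + j)) = 5 + (j² + (j + F*j²)) = 5 + (j + j² + F*j²) = 5 + j + j² + F*j²)
(I(-1, 3)*u(-1, -3))*w(7, 3) = ((-6/(3 - 1))*(5 - 3 + (-3)² - 1*(-3)²))*7 = ((-6/2)*(5 - 3 + 9 - 1*9))*7 = ((-6*½)*(5 - 3 + 9 - 9))*7 = -3*2*7 = -6*7 = -42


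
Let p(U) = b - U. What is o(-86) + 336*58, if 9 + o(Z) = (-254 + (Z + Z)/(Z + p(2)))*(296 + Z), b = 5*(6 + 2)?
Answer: -66217/2 ≈ -33109.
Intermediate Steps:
b = 40 (b = 5*8 = 40)
p(U) = 40 - U
o(Z) = -9 + (-254 + 2*Z/(38 + Z))*(296 + Z) (o(Z) = -9 + (-254 + (Z + Z)/(Z + (40 - 1*2)))*(296 + Z) = -9 + (-254 + (2*Z)/(Z + (40 - 2)))*(296 + Z) = -9 + (-254 + (2*Z)/(Z + 38))*(296 + Z) = -9 + (-254 + (2*Z)/(38 + Z))*(296 + Z) = -9 + (-254 + 2*Z/(38 + Z))*(296 + Z))
o(-86) + 336*58 = (-2857334 - 84253*(-86) - 252*(-86)²)/(38 - 86) + 336*58 = (-2857334 + 7245758 - 252*7396)/(-48) + 19488 = -(-2857334 + 7245758 - 1863792)/48 + 19488 = -1/48*2524632 + 19488 = -105193/2 + 19488 = -66217/2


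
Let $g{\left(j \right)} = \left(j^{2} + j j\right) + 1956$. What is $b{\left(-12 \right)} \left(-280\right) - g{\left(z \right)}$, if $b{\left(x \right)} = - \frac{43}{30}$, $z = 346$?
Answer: $- \frac{722960}{3} \approx -2.4099 \cdot 10^{5}$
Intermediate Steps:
$b{\left(x \right)} = - \frac{43}{30}$ ($b{\left(x \right)} = \left(-43\right) \frac{1}{30} = - \frac{43}{30}$)
$g{\left(j \right)} = 1956 + 2 j^{2}$ ($g{\left(j \right)} = \left(j^{2} + j^{2}\right) + 1956 = 2 j^{2} + 1956 = 1956 + 2 j^{2}$)
$b{\left(-12 \right)} \left(-280\right) - g{\left(z \right)} = \left(- \frac{43}{30}\right) \left(-280\right) - \left(1956 + 2 \cdot 346^{2}\right) = \frac{1204}{3} - \left(1956 + 2 \cdot 119716\right) = \frac{1204}{3} - \left(1956 + 239432\right) = \frac{1204}{3} - 241388 = - \frac{722960}{3}$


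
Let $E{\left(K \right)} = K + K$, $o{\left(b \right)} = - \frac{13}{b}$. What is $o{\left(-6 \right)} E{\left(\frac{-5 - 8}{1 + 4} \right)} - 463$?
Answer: $- \frac{7114}{15} \approx -474.27$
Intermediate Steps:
$E{\left(K \right)} = 2 K$
$o{\left(-6 \right)} E{\left(\frac{-5 - 8}{1 + 4} \right)} - 463 = - \frac{13}{-6} \cdot 2 \frac{-5 - 8}{1 + 4} - 463 = \left(-13\right) \left(- \frac{1}{6}\right) 2 \left(- \frac{13}{5}\right) - 463 = \frac{13 \cdot 2 \left(\left(-13\right) \frac{1}{5}\right)}{6} - 463 = \frac{13 \cdot 2 \left(- \frac{13}{5}\right)}{6} - 463 = \frac{13}{6} \left(- \frac{26}{5}\right) - 463 = - \frac{169}{15} - 463 = - \frac{7114}{15}$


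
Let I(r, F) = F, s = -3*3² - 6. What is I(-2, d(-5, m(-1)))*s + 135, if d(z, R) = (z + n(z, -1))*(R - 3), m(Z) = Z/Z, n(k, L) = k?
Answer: -525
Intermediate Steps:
m(Z) = 1
d(z, R) = 2*z*(-3 + R) (d(z, R) = (z + z)*(R - 3) = (2*z)*(-3 + R) = 2*z*(-3 + R))
s = -33 (s = -3*9 - 6 = -27 - 6 = -33)
I(-2, d(-5, m(-1)))*s + 135 = (2*(-5)*(-3 + 1))*(-33) + 135 = (2*(-5)*(-2))*(-33) + 135 = 20*(-33) + 135 = -660 + 135 = -525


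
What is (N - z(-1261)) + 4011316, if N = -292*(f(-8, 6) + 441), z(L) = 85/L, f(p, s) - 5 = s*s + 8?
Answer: 4877845681/1261 ≈ 3.8682e+6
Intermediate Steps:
f(p, s) = 13 + s² (f(p, s) = 5 + (s*s + 8) = 5 + (s² + 8) = 5 + (8 + s²) = 13 + s²)
N = -143080 (N = -292*((13 + 6²) + 441) = -292*((13 + 36) + 441) = -292*(49 + 441) = -292*490 = -143080)
(N - z(-1261)) + 4011316 = (-143080 - 85/(-1261)) + 4011316 = (-143080 - 85*(-1)/1261) + 4011316 = (-143080 - 1*(-85/1261)) + 4011316 = (-143080 + 85/1261) + 4011316 = -180423795/1261 + 4011316 = 4877845681/1261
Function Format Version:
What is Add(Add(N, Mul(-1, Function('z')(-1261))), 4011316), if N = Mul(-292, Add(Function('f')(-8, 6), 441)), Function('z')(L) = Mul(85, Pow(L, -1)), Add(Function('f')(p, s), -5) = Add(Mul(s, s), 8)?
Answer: Rational(4877845681, 1261) ≈ 3.8682e+6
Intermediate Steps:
Function('f')(p, s) = Add(13, Pow(s, 2)) (Function('f')(p, s) = Add(5, Add(Mul(s, s), 8)) = Add(5, Add(Pow(s, 2), 8)) = Add(5, Add(8, Pow(s, 2))) = Add(13, Pow(s, 2)))
N = -143080 (N = Mul(-292, Add(Add(13, Pow(6, 2)), 441)) = Mul(-292, Add(Add(13, 36), 441)) = Mul(-292, Add(49, 441)) = Mul(-292, 490) = -143080)
Add(Add(N, Mul(-1, Function('z')(-1261))), 4011316) = Add(Add(-143080, Mul(-1, Mul(85, Pow(-1261, -1)))), 4011316) = Add(Add(-143080, Mul(-1, Mul(85, Rational(-1, 1261)))), 4011316) = Add(Add(-143080, Mul(-1, Rational(-85, 1261))), 4011316) = Add(Add(-143080, Rational(85, 1261)), 4011316) = Add(Rational(-180423795, 1261), 4011316) = Rational(4877845681, 1261)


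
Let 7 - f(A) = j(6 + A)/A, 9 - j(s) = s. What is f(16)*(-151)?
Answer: -18875/16 ≈ -1179.7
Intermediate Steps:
j(s) = 9 - s
f(A) = 7 - (3 - A)/A (f(A) = 7 - (9 - (6 + A))/A = 7 - (9 + (-6 - A))/A = 7 - (3 - A)/A)
f(16)*(-151) = (8 - 3/16)*(-151) = (125/16)*(-151) = -18875/16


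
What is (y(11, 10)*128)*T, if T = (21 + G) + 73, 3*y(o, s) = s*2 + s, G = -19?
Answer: 96000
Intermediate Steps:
y(o, s) = s (y(o, s) = (s*2 + s)/3 = (2*s + s)/3 = (3*s)/3 = s)
T = 75 (T = (21 - 19) + 73 = 2 + 73 = 75)
(y(11, 10)*128)*T = (10*128)*75 = 1280*75 = 96000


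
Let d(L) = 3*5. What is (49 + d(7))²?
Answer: 4096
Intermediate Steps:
d(L) = 15
(49 + d(7))² = (49 + 15)² = 64² = 4096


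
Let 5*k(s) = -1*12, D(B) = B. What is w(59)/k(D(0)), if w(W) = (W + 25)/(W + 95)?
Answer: -5/22 ≈ -0.22727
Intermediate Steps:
k(s) = -12/5 (k(s) = (-1*12)/5 = (1/5)*(-12) = -12/5)
w(W) = (25 + W)/(95 + W)
w(59)/k(D(0)) = ((25 + 59)/(95 + 59))/(-12/5) = (84/154)*(-5/12) = ((1/154)*84)*(-5/12) = (6/11)*(-5/12) = -5/22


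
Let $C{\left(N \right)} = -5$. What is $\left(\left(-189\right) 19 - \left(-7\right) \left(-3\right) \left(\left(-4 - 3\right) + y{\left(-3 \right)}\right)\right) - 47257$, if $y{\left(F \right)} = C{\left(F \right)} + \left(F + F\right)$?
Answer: $-50470$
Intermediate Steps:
$y{\left(F \right)} = -5 + 2 F$ ($y{\left(F \right)} = -5 + \left(F + F\right) = -5 + 2 F$)
$\left(\left(-189\right) 19 - \left(-7\right) \left(-3\right) \left(\left(-4 - 3\right) + y{\left(-3 \right)}\right)\right) - 47257 = \left(\left(-189\right) 19 - \left(-7\right) \left(-3\right) \left(\left(-4 - 3\right) + \left(-5 + 2 \left(-3\right)\right)\right)\right) - 47257 = \left(-3591 - 21 \left(-7 - 11\right)\right) - 47257 = \left(-3591 - 21 \left(-18\right)\right) - 47257 = \left(-3591 - -378\right) - 47257 = \left(-3591 + 378\right) - 47257 = -3213 - 47257 = -50470$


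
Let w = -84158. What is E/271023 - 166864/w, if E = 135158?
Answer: 28299304418/11404376817 ≈ 2.4814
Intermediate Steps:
E/271023 - 166864/w = 135158/271023 - 166864/(-84158) = 135158*(1/271023) - 166864*(-1/84158) = 135158/271023 + 83432/42079 = 28299304418/11404376817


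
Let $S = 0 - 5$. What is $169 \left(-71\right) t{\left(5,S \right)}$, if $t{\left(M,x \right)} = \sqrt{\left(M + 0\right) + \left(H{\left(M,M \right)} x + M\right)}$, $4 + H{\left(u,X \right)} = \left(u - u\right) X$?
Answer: $- 11999 \sqrt{30} \approx -65721.0$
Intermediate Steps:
$S = -5$ ($S = 0 - 5 = -5$)
$H{\left(u,X \right)} = -4$ ($H{\left(u,X \right)} = -4 + \left(u - u\right) X = -4 + 0 X = -4 + 0 = -4$)
$t{\left(M,x \right)} = \sqrt{- 4 x + 2 M}$ ($t{\left(M,x \right)} = \sqrt{\left(M + 0\right) + \left(- 4 x + M\right)} = \sqrt{M + \left(M - 4 x\right)} = \sqrt{- 4 x + 2 M}$)
$169 \left(-71\right) t{\left(5,S \right)} = 169 \left(-71\right) \sqrt{\left(-4\right) \left(-5\right) + 2 \cdot 5} = - 11999 \sqrt{20 + 10} = - 11999 \sqrt{30}$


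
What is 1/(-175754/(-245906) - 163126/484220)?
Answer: 29768150830/11247484931 ≈ 2.6466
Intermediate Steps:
1/(-175754/(-245906) - 163126/484220) = 1/(-175754*(-1/245906) - 163126*1/484220) = 1/(87877/122953 - 81563/242110) = 1/(11247484931/29768150830) = 29768150830/11247484931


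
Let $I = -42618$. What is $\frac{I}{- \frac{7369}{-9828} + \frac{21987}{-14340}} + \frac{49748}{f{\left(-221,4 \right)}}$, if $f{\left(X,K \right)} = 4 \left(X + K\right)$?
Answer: $\frac{54249786602917}{998351683} \approx 54339.0$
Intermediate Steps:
$f{\left(X,K \right)} = 4 K + 4 X$ ($f{\left(X,K \right)} = 4 \left(K + X\right) = 4 K + 4 X$)
$\frac{I}{- \frac{7369}{-9828} + \frac{21987}{-14340}} + \frac{49748}{f{\left(-221,4 \right)}} = - \frac{42618}{- \frac{7369}{-9828} + \frac{21987}{-14340}} + \frac{49748}{4 \cdot 4 + 4 \left(-221\right)} = - \frac{42618}{\left(-7369\right) \left(- \frac{1}{9828}\right) + 21987 \left(- \frac{1}{14340}\right)} + \frac{49748}{16 - 884} = - \frac{42618}{\frac{7369}{9828} - \frac{7329}{4780}} + \frac{49748}{-868} = - \frac{42618}{- \frac{4600699}{5872230}} + 49748 \left(- \frac{1}{868}\right) = \left(-42618\right) \left(- \frac{5872230}{4600699}\right) - \frac{12437}{217} = \frac{250262698140}{4600699} - \frac{12437}{217} = \frac{54249786602917}{998351683}$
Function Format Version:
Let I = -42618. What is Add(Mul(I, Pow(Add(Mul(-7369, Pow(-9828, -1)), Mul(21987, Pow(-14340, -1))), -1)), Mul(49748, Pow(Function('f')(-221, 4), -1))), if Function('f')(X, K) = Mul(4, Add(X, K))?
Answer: Rational(54249786602917, 998351683) ≈ 54339.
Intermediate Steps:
Function('f')(X, K) = Add(Mul(4, K), Mul(4, X)) (Function('f')(X, K) = Mul(4, Add(K, X)) = Add(Mul(4, K), Mul(4, X)))
Add(Mul(I, Pow(Add(Mul(-7369, Pow(-9828, -1)), Mul(21987, Pow(-14340, -1))), -1)), Mul(49748, Pow(Function('f')(-221, 4), -1))) = Add(Mul(-42618, Pow(Add(Mul(-7369, Pow(-9828, -1)), Mul(21987, Pow(-14340, -1))), -1)), Mul(49748, Pow(Add(Mul(4, 4), Mul(4, -221)), -1))) = Add(Mul(-42618, Pow(Add(Mul(-7369, Rational(-1, 9828)), Mul(21987, Rational(-1, 14340))), -1)), Mul(49748, Pow(Add(16, -884), -1))) = Add(Mul(-42618, Pow(Add(Rational(7369, 9828), Rational(-7329, 4780)), -1)), Mul(49748, Pow(-868, -1))) = Add(Mul(-42618, Pow(Rational(-4600699, 5872230), -1)), Mul(49748, Rational(-1, 868))) = Add(Mul(-42618, Rational(-5872230, 4600699)), Rational(-12437, 217)) = Add(Rational(250262698140, 4600699), Rational(-12437, 217)) = Rational(54249786602917, 998351683)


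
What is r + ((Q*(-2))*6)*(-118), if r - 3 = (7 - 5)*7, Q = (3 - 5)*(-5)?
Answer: 14177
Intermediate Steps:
Q = 10 (Q = -2*(-5) = 10)
r = 17 (r = 3 + (7 - 5)*7 = 3 + 2*7 = 3 + 14 = 17)
r + ((Q*(-2))*6)*(-118) = 17 + ((10*(-2))*6)*(-118) = 17 - 20*6*(-118) = 17 - 120*(-118) = 17 + 14160 = 14177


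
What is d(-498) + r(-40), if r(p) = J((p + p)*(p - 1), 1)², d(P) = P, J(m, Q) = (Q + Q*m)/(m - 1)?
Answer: -5343651857/10751841 ≈ -497.00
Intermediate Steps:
J(m, Q) = (Q + Q*m)/(-1 + m)
r(p) = (1 + 2*p*(-1 + p))²/(-1 + 2*p*(-1 + p))² (r(p) = (1*(1 + (p + p)*(p - 1))/(-1 + (p + p)*(p - 1)))² = (1*(1 + (2*p)*(-1 + p))/(-1 + (2*p)*(-1 + p)))² = (1*(1 + 2*p*(-1 + p))/(-1 + 2*p*(-1 + p)))² = ((1 + 2*p*(-1 + p))/(-1 + 2*p*(-1 + p)))² = (1 + 2*p*(-1 + p))²/(-1 + 2*p*(-1 + p))²)
d(-498) + r(-40) = -498 + (1 + 2*(-40)*(-1 - 40))²/(-1 + 2*(-40)*(-1 - 40))² = -498 + (1 + 2*(-40)*(-41))²/(-1 + 2*(-40)*(-41))² = -498 + (1 + 3280)²/(-1 + 3280)² = -498 + 3281²/3279² = -498 + 10764961*(1/10751841) = -498 + 10764961/10751841 = -5343651857/10751841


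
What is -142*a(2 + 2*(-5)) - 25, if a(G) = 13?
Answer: -1871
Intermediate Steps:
-142*a(2 + 2*(-5)) - 25 = -142*13 - 25 = -1846 - 25 = -1871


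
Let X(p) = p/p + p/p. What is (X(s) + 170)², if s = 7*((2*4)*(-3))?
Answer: 29584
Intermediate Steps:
s = -168 (s = 7*(8*(-3)) = 7*(-24) = -168)
X(p) = 2 (X(p) = 1 + 1 = 2)
(X(s) + 170)² = (2 + 170)² = 172² = 29584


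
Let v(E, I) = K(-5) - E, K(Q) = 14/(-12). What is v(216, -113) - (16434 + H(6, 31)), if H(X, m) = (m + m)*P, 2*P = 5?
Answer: -100837/6 ≈ -16806.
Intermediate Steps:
P = 5/2 (P = (1/2)*5 = 5/2 ≈ 2.5000)
K(Q) = -7/6 (K(Q) = 14*(-1/12) = -7/6)
H(X, m) = 5*m (H(X, m) = (m + m)*(5/2) = (2*m)*(5/2) = 5*m)
v(E, I) = -7/6 - E
v(216, -113) - (16434 + H(6, 31)) = (-7/6 - 1*216) - (16434 + 5*31) = (-7/6 - 216) - (16434 + 155) = -1303/6 - 1*16589 = -1303/6 - 16589 = -100837/6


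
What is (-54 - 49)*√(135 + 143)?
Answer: -103*√278 ≈ -1717.4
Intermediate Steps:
(-54 - 49)*√(135 + 143) = -103*√278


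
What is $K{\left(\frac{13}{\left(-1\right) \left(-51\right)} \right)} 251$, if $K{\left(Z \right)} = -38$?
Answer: $-9538$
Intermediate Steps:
$K{\left(\frac{13}{\left(-1\right) \left(-51\right)} \right)} 251 = \left(-38\right) 251 = -9538$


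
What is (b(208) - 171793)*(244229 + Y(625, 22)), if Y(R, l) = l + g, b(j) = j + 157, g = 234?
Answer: -41911574580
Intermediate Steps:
b(j) = 157 + j
Y(R, l) = 234 + l (Y(R, l) = l + 234 = 234 + l)
(b(208) - 171793)*(244229 + Y(625, 22)) = ((157 + 208) - 171793)*(244229 + (234 + 22)) = (365 - 171793)*(244229 + 256) = -171428*244485 = -41911574580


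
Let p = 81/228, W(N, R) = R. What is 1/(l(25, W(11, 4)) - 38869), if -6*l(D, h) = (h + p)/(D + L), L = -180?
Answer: -70680/2747260589 ≈ -2.5727e-5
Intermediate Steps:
p = 27/76 (p = 81*(1/228) = 27/76 ≈ 0.35526)
l(D, h) = -(27/76 + h)/(6*(-180 + D)) (l(D, h) = -(h + 27/76)/(6*(D - 180)) = -(27/76 + h)/(6*(-180 + D)))
1/(l(25, W(11, 4)) - 38869) = 1/((-27 - 76*4)/(456*(-180 + 25)) - 38869) = 1/((1/456)*(-27 - 304)/(-155) - 38869) = 1/((1/456)*(-1/155)*(-331) - 38869) = 1/(331/70680 - 38869) = 1/(-2747260589/70680) = -70680/2747260589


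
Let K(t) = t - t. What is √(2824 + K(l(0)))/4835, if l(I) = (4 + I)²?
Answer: 2*√706/4835 ≈ 0.010991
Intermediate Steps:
K(t) = 0
√(2824 + K(l(0)))/4835 = √(2824 + 0)/4835 = √2824*(1/4835) = (2*√706)*(1/4835) = 2*√706/4835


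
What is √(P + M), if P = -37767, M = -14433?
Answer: 30*I*√58 ≈ 228.47*I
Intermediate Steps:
√(P + M) = √(-37767 - 14433) = √(-52200) = 30*I*√58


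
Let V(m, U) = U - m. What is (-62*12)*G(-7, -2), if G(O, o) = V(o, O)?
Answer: 3720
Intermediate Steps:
G(O, o) = O - o
(-62*12)*G(-7, -2) = (-62*12)*(-7 - 1*(-2)) = -744*(-7 + 2) = -744*(-5) = 3720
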